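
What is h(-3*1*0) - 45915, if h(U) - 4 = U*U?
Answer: -45911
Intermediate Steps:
h(U) = 4 + U² (h(U) = 4 + U*U = 4 + U²)
h(-3*1*0) - 45915 = (4 + (-3*1*0)²) - 45915 = (4 + (-3*0)²) - 45915 = (4 + 0²) - 45915 = (4 + 0) - 45915 = 4 - 45915 = -45911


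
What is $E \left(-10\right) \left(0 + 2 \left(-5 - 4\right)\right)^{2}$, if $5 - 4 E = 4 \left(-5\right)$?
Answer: $-20250$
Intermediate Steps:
$E = \frac{25}{4}$ ($E = \frac{5}{4} - \frac{4 \left(-5\right)}{4} = \frac{5}{4} - -5 = \frac{5}{4} + 5 = \frac{25}{4} \approx 6.25$)
$E \left(-10\right) \left(0 + 2 \left(-5 - 4\right)\right)^{2} = \frac{25}{4} \left(-10\right) \left(0 + 2 \left(-5 - 4\right)\right)^{2} = - \frac{125 \left(0 + 2 \left(-9\right)\right)^{2}}{2} = - \frac{125 \left(0 - 18\right)^{2}}{2} = - \frac{125 \left(-18\right)^{2}}{2} = \left(- \frac{125}{2}\right) 324 = -20250$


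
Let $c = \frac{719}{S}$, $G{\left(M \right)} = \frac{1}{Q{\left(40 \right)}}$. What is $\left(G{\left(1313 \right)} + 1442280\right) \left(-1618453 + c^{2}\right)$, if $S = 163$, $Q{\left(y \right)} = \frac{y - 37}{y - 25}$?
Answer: $- \frac{62018486913658860}{26569} \approx -2.3342 \cdot 10^{12}$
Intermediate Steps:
$Q{\left(y \right)} = \frac{-37 + y}{-25 + y}$
$G{\left(M \right)} = 5$ ($G{\left(M \right)} = \frac{1}{\frac{1}{-25 + 40} \left(-37 + 40\right)} = \frac{1}{\frac{1}{15} \cdot 3} = \frac{1}{\frac{1}{5}} = 5$)
$c = \frac{719}{163} \approx 4.411$
$\left(G{\left(1313 \right)} + 1442280\right) \left(-1618453 + c^{2}\right) = \left(5 + 1442280\right) \left(-1618453 + \left(\frac{719}{163}\right)^{2}\right) = 1442285 \left(-1618453 + \frac{516961}{26569}\right) = 1442285 \left(- \frac{43000160796}{26569}\right) = - \frac{62018486913658860}{26569}$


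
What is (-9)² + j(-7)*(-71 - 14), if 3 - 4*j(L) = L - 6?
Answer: -259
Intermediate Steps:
j(L) = 9/4 - L/4 (j(L) = ¾ - (L - 6)/4 = ¾ - (-6 + L)/4 = ¾ + (3/2 - L/4) = 9/4 - L/4)
(-9)² + j(-7)*(-71 - 14) = (-9)² + (9/4 - ¼*(-7))*(-71 - 14) = 81 + (9/4 + 7/4)*(-85) = 81 + 4*(-85) = 81 - 340 = -259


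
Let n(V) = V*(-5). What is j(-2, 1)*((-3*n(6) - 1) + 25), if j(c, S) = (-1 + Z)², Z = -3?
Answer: 1824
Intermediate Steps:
n(V) = -5*V
j(c, S) = 16 (j(c, S) = (-1 - 3)² = (-4)² = 16)
j(-2, 1)*((-3*n(6) - 1) + 25) = 16*((-(-15)*6 - 1) + 25) = 16*((-3*(-30) - 1) + 25) = 16*((90 - 1) + 25) = 16*(89 + 25) = 16*114 = 1824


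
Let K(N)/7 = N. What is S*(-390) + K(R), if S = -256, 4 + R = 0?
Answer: 99812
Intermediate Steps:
R = -4 (R = -4 + 0 = -4)
K(N) = 7*N
S*(-390) + K(R) = -256*(-390) + 7*(-4) = 99840 - 28 = 99812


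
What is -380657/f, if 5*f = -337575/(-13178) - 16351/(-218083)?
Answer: -5469846524787590/73834842203 ≈ -74082.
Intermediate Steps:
f = 73834842203/14369488870 (f = (-337575/(-13178) - 16351/(-218083))/5 = (-337575*(-1/13178) - 16351*(-1/218083))/5 = (337575/13178 + 16351/218083)/5 = (⅕)*(73834842203/2873897774) = 73834842203/14369488870 ≈ 5.1383)
-380657/f = -380657/73834842203/14369488870 = -380657*14369488870/73834842203 = -5469846524787590/73834842203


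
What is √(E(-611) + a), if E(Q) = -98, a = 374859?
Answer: √374761 ≈ 612.18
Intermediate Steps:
√(E(-611) + a) = √(-98 + 374859) = √374761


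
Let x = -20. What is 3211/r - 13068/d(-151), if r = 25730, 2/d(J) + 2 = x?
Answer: 3698639251/25730 ≈ 1.4375e+5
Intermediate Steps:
d(J) = -1/11 (d(J) = 2/(-2 - 20) = 2/(-22) = 2*(-1/22) = -1/11)
3211/r - 13068/d(-151) = 3211/25730 - 13068/(-1/11) = 3211*(1/25730) - 13068*(-11) = 3211/25730 + 143748 = 3698639251/25730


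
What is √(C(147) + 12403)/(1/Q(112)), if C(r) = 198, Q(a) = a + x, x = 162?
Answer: 274*√12601 ≈ 30758.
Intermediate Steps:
Q(a) = 162 + a (Q(a) = a + 162 = 162 + a)
√(C(147) + 12403)/(1/Q(112)) = √(198 + 12403)/(1/(162 + 112)) = √12601/(1/274) = √12601*274 = 274*√12601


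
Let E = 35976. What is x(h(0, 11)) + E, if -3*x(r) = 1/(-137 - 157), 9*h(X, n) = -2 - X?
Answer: 31730833/882 ≈ 35976.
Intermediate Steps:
h(X, n) = -2/9 - X/9 (h(X, n) = (-2 - X)/9 = -2/9 - X/9)
x(r) = 1/882 (x(r) = -1/(3*(-137 - 157)) = -1/3/(-294) = -1/3*(-1/294) = 1/882)
x(h(0, 11)) + E = 1/882 + 35976 = 31730833/882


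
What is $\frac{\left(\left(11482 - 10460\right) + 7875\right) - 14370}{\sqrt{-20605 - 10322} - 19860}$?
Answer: $\frac{36231260}{131483509} + \frac{71149 i \sqrt{183}}{394450527} \approx 0.27556 + 0.0024401 i$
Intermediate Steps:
$\frac{\left(\left(11482 - 10460\right) + 7875\right) - 14370}{\sqrt{-20605 - 10322} - 19860} = \frac{\left(1022 + 7875\right) - 14370}{\sqrt{-30927} - 19860} = \frac{8897 - 14370}{13 i \sqrt{183} - 19860} = - \frac{5473}{-19860 + 13 i \sqrt{183}}$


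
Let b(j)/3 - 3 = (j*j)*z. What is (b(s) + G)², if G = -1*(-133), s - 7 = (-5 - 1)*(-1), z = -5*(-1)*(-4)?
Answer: 99960004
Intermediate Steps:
z = -20 (z = 5*(-4) = -20)
s = 13 (s = 7 + (-5 - 1)*(-1) = 7 - 6*(-1) = 7 + 6 = 13)
G = 133
b(j) = 9 - 60*j² (b(j) = 9 + 3*((j*j)*(-20)) = 9 + 3*(j²*(-20)) = 9 + 3*(-20*j²) = 9 - 60*j²)
(b(s) + G)² = ((9 - 60*13²) + 133)² = ((9 - 60*169) + 133)² = ((9 - 10140) + 133)² = (-10131 + 133)² = (-9998)² = 99960004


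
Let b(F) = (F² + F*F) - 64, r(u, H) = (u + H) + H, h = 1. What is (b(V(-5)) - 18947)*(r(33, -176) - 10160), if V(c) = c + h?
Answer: 198880941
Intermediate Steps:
V(c) = 1 + c (V(c) = c + 1 = 1 + c)
r(u, H) = u + 2*H (r(u, H) = (H + u) + H = u + 2*H)
b(F) = -64 + 2*F² (b(F) = (F² + F²) - 64 = 2*F² - 64 = -64 + 2*F²)
(b(V(-5)) - 18947)*(r(33, -176) - 10160) = ((-64 + 2*(1 - 5)²) - 18947)*((33 + 2*(-176)) - 10160) = ((-64 + 2*(-4)²) - 18947)*((33 - 352) - 10160) = ((-64 + 2*16) - 18947)*(-319 - 10160) = ((-64 + 32) - 18947)*(-10479) = (-32 - 18947)*(-10479) = -18979*(-10479) = 198880941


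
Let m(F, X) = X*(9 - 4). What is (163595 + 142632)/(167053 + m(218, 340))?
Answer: 306227/168753 ≈ 1.8146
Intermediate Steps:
m(F, X) = 5*X (m(F, X) = X*5 = 5*X)
(163595 + 142632)/(167053 + m(218, 340)) = (163595 + 142632)/(167053 + 5*340) = 306227/(167053 + 1700) = 306227/168753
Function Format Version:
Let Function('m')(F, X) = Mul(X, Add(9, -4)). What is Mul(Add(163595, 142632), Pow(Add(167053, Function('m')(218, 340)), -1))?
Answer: Rational(306227, 168753) ≈ 1.8146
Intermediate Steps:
Function('m')(F, X) = Mul(5, X) (Function('m')(F, X) = Mul(X, 5) = Mul(5, X))
Mul(Add(163595, 142632), Pow(Add(167053, Function('m')(218, 340)), -1)) = Mul(Add(163595, 142632), Pow(Add(167053, Mul(5, 340)), -1)) = Mul(306227, Pow(Add(167053, 1700), -1)) = Mul(306227, Pow(168753, -1)) = Mul(306227, Rational(1, 168753)) = Rational(306227, 168753)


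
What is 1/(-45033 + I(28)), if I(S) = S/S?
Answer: -1/45032 ≈ -2.2206e-5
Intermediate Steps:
I(S) = 1
1/(-45033 + I(28)) = 1/(-45033 + 1) = 1/(-45032) = -1/45032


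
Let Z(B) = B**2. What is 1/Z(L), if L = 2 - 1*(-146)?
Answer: 1/21904 ≈ 4.5654e-5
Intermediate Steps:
L = 148 (L = 2 + 146 = 148)
1/Z(L) = 1/(148**2) = 1/21904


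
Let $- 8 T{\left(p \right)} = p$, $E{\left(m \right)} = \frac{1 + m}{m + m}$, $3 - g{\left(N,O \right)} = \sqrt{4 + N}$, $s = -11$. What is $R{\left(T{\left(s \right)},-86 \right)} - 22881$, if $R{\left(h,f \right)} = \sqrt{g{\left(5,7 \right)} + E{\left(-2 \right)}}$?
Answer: $- \frac{45761}{2} \approx -22881.0$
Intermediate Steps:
$g{\left(N,O \right)} = 3 - \sqrt{4 + N}$
$E{\left(m \right)} = \frac{1 + m}{2 m}$
$T{\left(p \right)} = - \frac{p}{8}$
$R{\left(h,f \right)} = \frac{1}{2}$ ($R{\left(h,f \right)} = \sqrt{\left(3 - \sqrt{4 + 5}\right) + \frac{1 - 2}{2 \left(-2\right)}} = \sqrt{\left(3 - \sqrt{9}\right) + \frac{1}{2} \left(- \frac{1}{2}\right) \left(-1\right)} = \sqrt{\left(3 - 3\right) + \frac{1}{4}} = \sqrt{0 + \frac{1}{4}} = \sqrt{\frac{1}{4}} = \frac{1}{2}$)
$R{\left(T{\left(s \right)},-86 \right)} - 22881 = \frac{1}{2} - 22881 = - \frac{45761}{2}$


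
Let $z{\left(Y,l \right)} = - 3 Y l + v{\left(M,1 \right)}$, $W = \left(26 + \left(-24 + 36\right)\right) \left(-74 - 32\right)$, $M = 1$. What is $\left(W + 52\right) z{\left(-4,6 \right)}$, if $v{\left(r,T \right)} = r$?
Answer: $-290248$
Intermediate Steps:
$W = -4028$ ($W = \left(26 + 12\right) \left(-106\right) = 38 \left(-106\right) = -4028$)
$z{\left(Y,l \right)} = 1 - 3 Y l$ ($z{\left(Y,l \right)} = - 3 Y l + 1 = 1 - 3 Y l$)
$\left(W + 52\right) z{\left(-4,6 \right)} = \left(-4028 + 52\right) \left(1 - \left(-12\right) 6\right) = - 3976 \left(1 + 72\right) = \left(-3976\right) 73 = -290248$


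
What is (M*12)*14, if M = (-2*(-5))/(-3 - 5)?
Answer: -210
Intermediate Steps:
M = -5/4 (M = 10/(-8) = 10*(-⅛) = -5/4 ≈ -1.2500)
(M*12)*14 = -5/4*12*14 = -15*14 = -210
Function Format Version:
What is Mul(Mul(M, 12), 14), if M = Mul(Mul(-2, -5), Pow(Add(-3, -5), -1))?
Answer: -210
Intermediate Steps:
M = Rational(-5, 4) (M = Mul(10, Pow(-8, -1)) = Mul(10, Rational(-1, 8)) = Rational(-5, 4) ≈ -1.2500)
Mul(Mul(M, 12), 14) = Mul(Mul(Rational(-5, 4), 12), 14) = Mul(-15, 14) = -210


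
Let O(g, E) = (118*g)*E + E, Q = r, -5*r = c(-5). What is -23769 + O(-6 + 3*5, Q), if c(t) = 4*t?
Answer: -19517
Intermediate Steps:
r = 4 (r = -4*(-5)/5 = -⅕*(-20) = 4)
Q = 4
O(g, E) = E + 118*E*g (O(g, E) = 118*E*g + E = E + 118*E*g)
-23769 + O(-6 + 3*5, Q) = -23769 + 4*(1 + 118*(-6 + 3*5)) = -23769 + 4*(1 + 118*(-6 + 15)) = -23769 + 4*(1 + 118*9) = -23769 + 4*(1 + 1062) = -23769 + 4*1063 = -23769 + 4252 = -19517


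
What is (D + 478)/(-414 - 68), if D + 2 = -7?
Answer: -469/482 ≈ -0.97303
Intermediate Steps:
D = -9 (D = -2 - 7 = -9)
(D + 478)/(-414 - 68) = (-9 + 478)/(-414 - 68) = 469/(-482) = 469*(-1/482) = -469/482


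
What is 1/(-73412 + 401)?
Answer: -1/73011 ≈ -1.3697e-5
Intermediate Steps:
1/(-73412 + 401) = 1/(-73011) = -1/73011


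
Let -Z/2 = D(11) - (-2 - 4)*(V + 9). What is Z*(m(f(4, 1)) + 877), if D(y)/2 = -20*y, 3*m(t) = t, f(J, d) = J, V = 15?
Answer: 1559920/3 ≈ 5.1997e+5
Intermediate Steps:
m(t) = t/3
D(y) = -40*y (D(y) = 2*(-20*y) = -40*y)
Z = 592 (Z = -2*(-40*11 - (-2 - 4)*(15 + 9)) = -2*(-440 - (-6)*24) = -2*(-440 - 1*(-144)) = -2*(-440 + 144) = -2*(-296) = 592)
Z*(m(f(4, 1)) + 877) = 592*((⅓)*4 + 877) = 592*(4/3 + 877) = 592*(2635/3) = 1559920/3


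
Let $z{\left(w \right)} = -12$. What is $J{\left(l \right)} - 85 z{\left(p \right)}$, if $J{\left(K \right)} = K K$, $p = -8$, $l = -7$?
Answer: $1069$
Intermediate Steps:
$J{\left(K \right)} = K^{2}$
$J{\left(l \right)} - 85 z{\left(p \right)} = \left(-7\right)^{2} - -1020 = 49 + 1020 = 1069$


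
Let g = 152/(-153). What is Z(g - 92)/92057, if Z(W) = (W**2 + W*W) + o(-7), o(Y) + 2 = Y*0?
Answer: 404825150/2154962313 ≈ 0.18786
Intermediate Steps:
g = -152/153 (g = 152*(-1/153) = -152/153 ≈ -0.99346)
o(Y) = -2 (o(Y) = -2 + Y*0 = -2 + 0 = -2)
Z(W) = -2 + 2*W**2 (Z(W) = (W**2 + W*W) - 2 = (W**2 + W**2) - 2 = 2*W**2 - 2 = -2 + 2*W**2)
Z(g - 92)/92057 = (-2 + 2*(-152/153 - 92)**2)/92057 = (-2 + 2*(-14228/153)**2)*(1/92057) = (-2 + 2*(202435984/23409))*(1/92057) = (-2 + 404871968/23409)*(1/92057) = (404825150/23409)*(1/92057) = 404825150/2154962313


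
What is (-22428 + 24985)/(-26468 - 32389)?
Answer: -2557/58857 ≈ -0.043444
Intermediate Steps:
(-22428 + 24985)/(-26468 - 32389) = 2557/(-58857) = 2557*(-1/58857) = -2557/58857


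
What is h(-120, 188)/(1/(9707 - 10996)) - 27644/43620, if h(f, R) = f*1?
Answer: 1686778489/10905 ≈ 1.5468e+5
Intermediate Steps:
h(f, R) = f
h(-120, 188)/(1/(9707 - 10996)) - 27644/43620 = -120/(1/(9707 - 10996)) - 27644/43620 = -120/(1/(-1289)) - 27644*1/43620 = -120/(-1/1289) - 6911/10905 = -120*(-1289) - 6911/10905 = 154680 - 6911/10905 = 1686778489/10905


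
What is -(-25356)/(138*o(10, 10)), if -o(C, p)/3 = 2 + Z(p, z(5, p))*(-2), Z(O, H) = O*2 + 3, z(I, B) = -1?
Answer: 2113/1518 ≈ 1.3920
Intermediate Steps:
Z(O, H) = 3 + 2*O (Z(O, H) = 2*O + 3 = 3 + 2*O)
o(C, p) = 12 + 12*p (o(C, p) = -3*(2 + (3 + 2*p)*(-2)) = -3*(2 + (-6 - 4*p)) = -3*(-4 - 4*p) = 12 + 12*p)
-(-25356)/(138*o(10, 10)) = -(-25356)/(138*(12 + 12*10)) = -(-25356)/(138*(12 + 120)) = -(-25356)/(138*132) = -(-25356)/18216 = -1*(-2113/1518) = 2113/1518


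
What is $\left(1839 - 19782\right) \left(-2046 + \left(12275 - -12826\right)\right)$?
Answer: $-413675865$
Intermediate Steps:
$\left(1839 - 19782\right) \left(-2046 + \left(12275 - -12826\right)\right) = - 17943 \left(-2046 + \left(12275 + 12826\right)\right) = - 17943 \left(-2046 + 25101\right) = \left(-17943\right) 23055 = -413675865$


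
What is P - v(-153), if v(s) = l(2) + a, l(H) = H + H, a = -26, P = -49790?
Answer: -49768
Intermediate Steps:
l(H) = 2*H
v(s) = -22 (v(s) = 2*2 - 26 = 4 - 26 = -22)
P - v(-153) = -49790 - 1*(-22) = -49790 + 22 = -49768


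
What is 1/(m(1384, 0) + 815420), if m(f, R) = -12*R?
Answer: 1/815420 ≈ 1.2264e-6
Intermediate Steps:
1/(m(1384, 0) + 815420) = 1/(-12*0 + 815420) = 1/(0 + 815420) = 1/815420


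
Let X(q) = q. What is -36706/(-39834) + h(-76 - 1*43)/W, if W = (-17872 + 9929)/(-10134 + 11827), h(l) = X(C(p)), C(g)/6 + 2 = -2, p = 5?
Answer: 955045423/158200731 ≈ 6.0369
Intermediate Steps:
C(g) = -24 (C(g) = -12 + 6*(-2) = -12 - 12 = -24)
h(l) = -24
W = -7943/1693 ≈ -4.6917
-36706/(-39834) + h(-76 - 1*43)/W = -36706/(-39834) - 24/(-7943/1693) = -36706*(-1/39834) - 24*(-1693/7943) = 18353/19917 + 40632/7943 = 955045423/158200731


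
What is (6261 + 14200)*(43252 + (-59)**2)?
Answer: 956203913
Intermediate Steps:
(6261 + 14200)*(43252 + (-59)**2) = 20461*(43252 + 3481) = 20461*46733 = 956203913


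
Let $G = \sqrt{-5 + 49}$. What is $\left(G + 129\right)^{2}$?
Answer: $16685 + 516 \sqrt{11} \approx 18396.0$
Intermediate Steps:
$G = 2 \sqrt{11}$ ($G = \sqrt{44} = 2 \sqrt{11} \approx 6.6332$)
$\left(G + 129\right)^{2} = \left(2 \sqrt{11} + 129\right)^{2} = \left(129 + 2 \sqrt{11}\right)^{2}$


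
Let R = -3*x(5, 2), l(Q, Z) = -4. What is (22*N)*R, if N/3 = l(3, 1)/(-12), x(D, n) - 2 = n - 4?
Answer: 0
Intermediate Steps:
x(D, n) = -2 + n (x(D, n) = 2 + (n - 4) = 2 + (-4 + n) = -2 + n)
N = 1 (N = 3*(-4/(-12)) = 3*(-4*(-1/12)) = 3*(⅓) = 1)
R = 0 (R = -3*(-2 + 2) = -3*0 = 0)
(22*N)*R = (22*1)*0 = 22*0 = 0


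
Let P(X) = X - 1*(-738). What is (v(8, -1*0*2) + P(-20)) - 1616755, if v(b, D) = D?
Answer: -1616037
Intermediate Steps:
P(X) = 738 + X (P(X) = X + 738 = 738 + X)
(v(8, -1*0*2) + P(-20)) - 1616755 = (-1*0*2 + (738 - 20)) - 1616755 = (0*2 + 718) - 1616755 = (0 + 718) - 1616755 = 718 - 1616755 = -1616037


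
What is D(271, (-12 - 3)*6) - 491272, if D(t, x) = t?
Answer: -491001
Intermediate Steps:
D(271, (-12 - 3)*6) - 491272 = 271 - 491272 = -491001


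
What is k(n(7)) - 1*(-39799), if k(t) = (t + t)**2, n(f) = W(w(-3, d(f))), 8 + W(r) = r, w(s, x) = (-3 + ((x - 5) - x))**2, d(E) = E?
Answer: 52343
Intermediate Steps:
w(s, x) = 64 (w(s, x) = (-3 + ((-5 + x) - x))**2 = (-3 - 5)**2 = (-8)**2 = 64)
W(r) = -8 + r
n(f) = 56 (n(f) = -8 + 64 = 56)
k(t) = 4*t**2 (k(t) = (2*t)**2 = 4*t**2)
k(n(7)) - 1*(-39799) = 4*56**2 - 1*(-39799) = 4*3136 + 39799 = 12544 + 39799 = 52343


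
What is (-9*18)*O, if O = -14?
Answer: 2268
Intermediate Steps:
(-9*18)*O = -9*18*(-14) = -162*(-14) = 2268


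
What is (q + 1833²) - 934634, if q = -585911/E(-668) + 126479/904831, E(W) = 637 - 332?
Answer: 668775889746079/275973455 ≈ 2.4233e+6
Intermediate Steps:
E(W) = 305
q = -530111859946/275973455 (q = -585911/305 + 126479/904831 = -530111859946/275973455 ≈ -1920.9)
(q + 1833²) - 934634 = (-530111859946/275973455 + 1833²) - 934634 = (-530111859946/275973455 + 3359889) - 934634 = 926710063886549/275973455 - 934634 = 668775889746079/275973455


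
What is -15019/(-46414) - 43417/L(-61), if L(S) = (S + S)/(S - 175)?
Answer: -10338589875/123098 ≈ -83987.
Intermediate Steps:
L(S) = 2*S/(-175 + S) (L(S) = (2*S)/(-175 + S) = 2*S/(-175 + S))
-15019/(-46414) - 43417/L(-61) = -15019/(-46414) - 43417/(2*(-61)/(-175 - 61)) = -15019*(-1/46414) - 43417/(2*(-61)/(-236)) = 653/2018 - 43417/(2*(-61)*(-1/236)) = 653/2018 - 43417/61/118 = 653/2018 - 43417*118/61 = 653/2018 - 5123206/61 = -10338589875/123098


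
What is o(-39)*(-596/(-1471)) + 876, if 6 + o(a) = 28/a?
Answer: 50099092/57369 ≈ 873.28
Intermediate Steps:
o(a) = -6 + 28/a
o(-39)*(-596/(-1471)) + 876 = (-6 + 28/(-39))*(-596/(-1471)) + 876 = (-6 + 28*(-1/39))*(-596*(-1/1471)) + 876 = (-6 - 28/39)*(596/1471) + 876 = -262/39*596/1471 + 876 = -156152/57369 + 876 = 50099092/57369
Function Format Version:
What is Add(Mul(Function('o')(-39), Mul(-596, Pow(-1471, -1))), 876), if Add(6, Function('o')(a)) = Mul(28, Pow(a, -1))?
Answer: Rational(50099092, 57369) ≈ 873.28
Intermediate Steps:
Function('o')(a) = Add(-6, Mul(28, Pow(a, -1)))
Add(Mul(Function('o')(-39), Mul(-596, Pow(-1471, -1))), 876) = Add(Mul(Add(-6, Mul(28, Pow(-39, -1))), Mul(-596, Pow(-1471, -1))), 876) = Add(Mul(Add(-6, Mul(28, Rational(-1, 39))), Mul(-596, Rational(-1, 1471))), 876) = Add(Mul(Add(-6, Rational(-28, 39)), Rational(596, 1471)), 876) = Add(Mul(Rational(-262, 39), Rational(596, 1471)), 876) = Add(Rational(-156152, 57369), 876) = Rational(50099092, 57369)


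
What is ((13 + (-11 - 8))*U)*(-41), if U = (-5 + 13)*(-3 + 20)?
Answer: 33456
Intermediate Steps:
U = 136 (U = 8*17 = 136)
((13 + (-11 - 8))*U)*(-41) = ((13 + (-11 - 8))*136)*(-41) = ((13 - 19)*136)*(-41) = -6*136*(-41) = -816*(-41) = 33456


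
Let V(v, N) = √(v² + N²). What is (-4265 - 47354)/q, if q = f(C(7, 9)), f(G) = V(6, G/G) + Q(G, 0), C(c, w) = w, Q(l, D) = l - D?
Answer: -464571/44 + 51619*√37/44 ≈ -3422.4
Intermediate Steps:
V(v, N) = √(N² + v²)
f(G) = G + √37 (f(G) = √((G/G)² + 6²) + (G - 1*0) = √(1² + 36) + (G + 0) = √(1 + 36) + G = √37 + G = G + √37)
q = 9 + √37 ≈ 15.083
(-4265 - 47354)/q = (-4265 - 47354)/(9 + √37) = -51619/(9 + √37)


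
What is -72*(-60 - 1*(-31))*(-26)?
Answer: -54288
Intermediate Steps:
-72*(-60 - 1*(-31))*(-26) = -72*(-60 + 31)*(-26) = -72*(-29)*(-26) = 2088*(-26) = -54288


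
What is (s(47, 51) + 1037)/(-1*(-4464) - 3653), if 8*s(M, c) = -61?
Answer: 8235/6488 ≈ 1.2693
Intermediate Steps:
s(M, c) = -61/8 (s(M, c) = (⅛)*(-61) = -61/8)
(s(47, 51) + 1037)/(-1*(-4464) - 3653) = (-61/8 + 1037)/(-1*(-4464) - 3653) = 8235/(8*(4464 - 3653)) = (8235/8)/811 = (8235/8)*(1/811) = 8235/6488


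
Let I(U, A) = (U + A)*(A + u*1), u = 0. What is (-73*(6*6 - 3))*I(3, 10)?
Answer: -313170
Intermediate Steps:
I(U, A) = A*(A + U) (I(U, A) = (U + A)*(A + 0*1) = (A + U)*(A + 0) = (A + U)*A = A*(A + U))
(-73*(6*6 - 3))*I(3, 10) = (-73*(6*6 - 3))*(10*(10 + 3)) = (-73*(36 - 3))*(10*13) = -73*33*130 = -2409*130 = -313170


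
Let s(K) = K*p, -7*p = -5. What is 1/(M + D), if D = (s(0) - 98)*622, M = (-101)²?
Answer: -1/50755 ≈ -1.9702e-5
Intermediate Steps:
p = 5/7 (p = -⅐*(-5) = 5/7 ≈ 0.71429)
M = 10201
s(K) = 5*K/7 (s(K) = K*(5/7) = 5*K/7)
D = -60956 (D = ((5/7)*0 - 98)*622 = (0 - 98)*622 = -98*622 = -60956)
1/(M + D) = 1/(10201 - 60956) = 1/(-50755) = -1/50755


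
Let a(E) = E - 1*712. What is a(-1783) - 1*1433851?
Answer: -1436346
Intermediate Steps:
a(E) = -712 + E (a(E) = E - 712 = -712 + E)
a(-1783) - 1*1433851 = (-712 - 1783) - 1*1433851 = -2495 - 1433851 = -1436346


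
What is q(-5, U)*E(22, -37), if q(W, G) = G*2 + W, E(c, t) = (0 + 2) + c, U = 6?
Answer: 168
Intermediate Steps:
E(c, t) = 2 + c
q(W, G) = W + 2*G (q(W, G) = 2*G + W = W + 2*G)
q(-5, U)*E(22, -37) = (-5 + 2*6)*(2 + 22) = (-5 + 12)*24 = 7*24 = 168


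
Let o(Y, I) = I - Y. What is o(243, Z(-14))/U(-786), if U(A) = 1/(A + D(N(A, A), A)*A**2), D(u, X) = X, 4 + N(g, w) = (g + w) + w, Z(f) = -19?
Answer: 127224171804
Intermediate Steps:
N(g, w) = -4 + g + 2*w (N(g, w) = -4 + ((g + w) + w) = -4 + (g + 2*w) = -4 + g + 2*w)
U(A) = 1/(A + A**3) (U(A) = 1/(A + A*A**2) = 1/(A + A**3))
o(243, Z(-14))/U(-786) = (-19 - 1*243)/(1/(-786 + (-786)**3)) = (-19 - 243)/(1/(-786 - 485587656)) = -262/(1/(-485588442)) = -262/(-1/485588442) = -262*(-485588442) = 127224171804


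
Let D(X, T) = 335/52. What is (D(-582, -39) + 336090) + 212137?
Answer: 28508139/52 ≈ 5.4823e+5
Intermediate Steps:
D(X, T) = 335/52 (D(X, T) = 335*(1/52) = 335/52)
(D(-582, -39) + 336090) + 212137 = (335/52 + 336090) + 212137 = 17477015/52 + 212137 = 28508139/52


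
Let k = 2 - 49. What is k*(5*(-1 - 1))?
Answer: 470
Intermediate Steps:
k = -47
k*(5*(-1 - 1)) = -235*(-1 - 1) = -235*(-2) = -47*(-10) = 470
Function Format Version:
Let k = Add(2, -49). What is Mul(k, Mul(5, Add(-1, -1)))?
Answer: 470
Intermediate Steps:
k = -47
Mul(k, Mul(5, Add(-1, -1))) = Mul(-47, Mul(5, Add(-1, -1))) = Mul(-47, Mul(5, -2)) = Mul(-47, -10) = 470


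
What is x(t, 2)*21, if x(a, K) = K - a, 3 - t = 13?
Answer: 252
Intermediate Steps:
t = -10 (t = 3 - 1*13 = 3 - 13 = -10)
x(t, 2)*21 = (2 - 1*(-10))*21 = (2 + 10)*21 = 12*21 = 252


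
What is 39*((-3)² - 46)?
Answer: -1443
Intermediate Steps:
39*((-3)² - 46) = 39*(9 - 46) = 39*(-37) = -1443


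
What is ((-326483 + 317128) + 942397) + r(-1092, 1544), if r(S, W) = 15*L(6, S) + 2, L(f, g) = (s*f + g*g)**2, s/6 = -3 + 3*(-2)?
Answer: 21317967627044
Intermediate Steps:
s = -54 (s = 6*(-3 + 3*(-2)) = 6*(-3 - 6) = 6*(-9) = -54)
L(f, g) = (g**2 - 54*f)**2 (L(f, g) = (-54*f + g*g)**2 = (-54*f + g**2)**2 = (g**2 - 54*f)**2)
r(S, W) = 2 + 15*(-324 + S**2)**2 (r(S, W) = 15*(S**2 - 54*6)**2 + 2 = 15*(S**2 - 324)**2 + 2 = 15*(-324 + S**2)**2 + 2 = 2 + 15*(-324 + S**2)**2)
((-326483 + 317128) + 942397) + r(-1092, 1544) = ((-326483 + 317128) + 942397) + (2 + 15*(-324 + (-1092)**2)**2) = (-9355 + 942397) + (2 + 15*(-324 + 1192464)**2) = 933042 + (2 + 15*1192140**2) = 933042 + (2 + 15*1421197779600) = 933042 + (2 + 21317966694000) = 933042 + 21317966694002 = 21317967627044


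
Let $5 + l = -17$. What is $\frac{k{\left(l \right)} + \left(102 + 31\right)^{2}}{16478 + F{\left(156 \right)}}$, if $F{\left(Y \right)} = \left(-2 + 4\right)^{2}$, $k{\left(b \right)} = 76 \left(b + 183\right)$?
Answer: $\frac{9975}{5494} \approx 1.8156$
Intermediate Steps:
$l = -22$ ($l = -5 - 17 = -22$)
$k{\left(b \right)} = 13908 + 76 b$ ($k{\left(b \right)} = 76 \left(183 + b\right) = 13908 + 76 b$)
$F{\left(Y \right)} = 4$ ($F{\left(Y \right)} = 2^{2} = 4$)
$\frac{k{\left(l \right)} + \left(102 + 31\right)^{2}}{16478 + F{\left(156 \right)}} = \frac{\left(13908 + 76 \left(-22\right)\right) + \left(102 + 31\right)^{2}}{16478 + 4} = \frac{\left(13908 - 1672\right) + 133^{2}}{16482} = \left(12236 + 17689\right) \frac{1}{16482} = 29925 \cdot \frac{1}{16482} = \frac{9975}{5494}$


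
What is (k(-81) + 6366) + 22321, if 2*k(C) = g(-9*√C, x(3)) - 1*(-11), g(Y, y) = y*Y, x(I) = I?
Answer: 57385/2 - 243*I/2 ≈ 28693.0 - 121.5*I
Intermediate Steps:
g(Y, y) = Y*y
k(C) = 11/2 - 27*√C/2 (k(C) = (-9*√C*3 - 1*(-11))/2 = (-27*√C + 11)/2 = (11 - 27*√C)/2 = 11/2 - 27*√C/2)
(k(-81) + 6366) + 22321 = ((11/2 - 243*I/2) + 6366) + 22321 = (12743/2 - 243*I/2) + 22321 = 57385/2 - 243*I/2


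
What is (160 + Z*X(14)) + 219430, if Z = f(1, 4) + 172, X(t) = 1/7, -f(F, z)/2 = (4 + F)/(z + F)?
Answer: 1537300/7 ≈ 2.1961e+5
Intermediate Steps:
f(F, z) = -2*(4 + F)/(F + z) (f(F, z) = -2*(4 + F)/(z + F) = -2*(4 + F)/(F + z))
X(t) = ⅐
Z = 170 (Z = 2*(-4 - 1*1)/(1 + 4) + 172 = 2*(-4 - 1)/5 + 172 = 2*(⅕)*(-5) + 172 = -2 + 172 = 170)
(160 + Z*X(14)) + 219430 = (160 + 170*(⅐)) + 219430 = (160 + 170/7) + 219430 = 1290/7 + 219430 = 1537300/7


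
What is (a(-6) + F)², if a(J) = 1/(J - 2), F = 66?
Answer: 277729/64 ≈ 4339.5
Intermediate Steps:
a(J) = 1/(-2 + J)
(a(-6) + F)² = (1/(-2 - 6) + 66)² = (1/(-8) + 66)² = (-⅛ + 66)² = (527/8)² = 277729/64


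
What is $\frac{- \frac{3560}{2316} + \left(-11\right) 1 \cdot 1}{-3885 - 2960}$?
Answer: $\frac{7259}{3963255} \approx 0.0018316$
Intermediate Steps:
$\frac{- \frac{3560}{2316} + \left(-11\right) 1 \cdot 1}{-3885 - 2960} = \frac{\left(-3560\right) \frac{1}{2316} - 11}{-6845} = \left(- \frac{890}{579} - 11\right) \left(- \frac{1}{6845}\right) = \left(- \frac{7259}{579}\right) \left(- \frac{1}{6845}\right) = \frac{7259}{3963255}$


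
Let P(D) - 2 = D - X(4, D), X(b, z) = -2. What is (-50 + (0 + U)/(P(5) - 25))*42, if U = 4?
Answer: -4221/2 ≈ -2110.5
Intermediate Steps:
P(D) = 4 + D (P(D) = 2 + (D - 1*(-2)) = 2 + (D + 2) = 2 + (2 + D) = 4 + D)
(-50 + (0 + U)/(P(5) - 25))*42 = (-50 + (0 + 4)/((4 + 5) - 25))*42 = (-50 + 4/(9 - 25))*42 = (-50 + 4/(-16))*42 = (-50 + 4*(-1/16))*42 = (-50 - ¼)*42 = -201/4*42 = -4221/2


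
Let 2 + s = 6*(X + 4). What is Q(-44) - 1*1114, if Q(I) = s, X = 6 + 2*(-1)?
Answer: -1068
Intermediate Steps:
X = 4 (X = 6 - 2 = 4)
s = 46 (s = -2 + 6*(4 + 4) = -2 + 6*8 = -2 + 48 = 46)
Q(I) = 46
Q(-44) - 1*1114 = 46 - 1*1114 = 46 - 1114 = -1068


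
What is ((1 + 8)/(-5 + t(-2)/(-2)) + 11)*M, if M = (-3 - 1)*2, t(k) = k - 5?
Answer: -40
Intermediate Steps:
t(k) = -5 + k
M = -8 (M = -4*2 = -8)
((1 + 8)/(-5 + t(-2)/(-2)) + 11)*M = ((1 + 8)/(-5 + (-5 - 2)/(-2)) + 11)*(-8) = (9/(-5 - 7*(-½)) + 11)*(-8) = (9/(-5 + 7/2) + 11)*(-8) = (9/(-3/2) + 11)*(-8) = (9*(-⅔) + 11)*(-8) = (-6 + 11)*(-8) = 5*(-8) = -40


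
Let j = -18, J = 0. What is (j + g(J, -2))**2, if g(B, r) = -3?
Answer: 441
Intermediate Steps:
(j + g(J, -2))**2 = (-18 - 3)**2 = (-21)**2 = 441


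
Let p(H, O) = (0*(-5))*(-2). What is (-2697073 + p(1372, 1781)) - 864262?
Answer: -3561335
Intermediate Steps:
p(H, O) = 0 (p(H, O) = 0*(-2) = 0)
(-2697073 + p(1372, 1781)) - 864262 = (-2697073 + 0) - 864262 = -2697073 - 864262 = -3561335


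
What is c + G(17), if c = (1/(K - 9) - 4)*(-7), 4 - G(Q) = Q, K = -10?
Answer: 292/19 ≈ 15.368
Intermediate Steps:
G(Q) = 4 - Q
c = 539/19 (c = (1/(-10 - 9) - 4)*(-7) = (1/(-19) - 4)*(-7) = (-1/19 - 4)*(-7) = -77/19*(-7) = 539/19 ≈ 28.368)
c + G(17) = 539/19 + (4 - 1*17) = 539/19 + (4 - 17) = 539/19 - 13 = 292/19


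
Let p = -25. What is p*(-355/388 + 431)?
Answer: -4171825/388 ≈ -10752.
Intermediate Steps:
p*(-355/388 + 431) = -25*(-355/388 + 431) = -25*166873/388 = -4171825/388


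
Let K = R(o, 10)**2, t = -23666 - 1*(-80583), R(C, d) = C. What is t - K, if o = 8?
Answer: 56853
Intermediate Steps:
t = 56917 (t = -23666 + 80583 = 56917)
K = 64 (K = 8**2 = 64)
t - K = 56917 - 1*64 = 56917 - 64 = 56853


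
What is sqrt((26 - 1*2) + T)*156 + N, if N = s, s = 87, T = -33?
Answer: 87 + 468*I ≈ 87.0 + 468.0*I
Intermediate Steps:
N = 87
sqrt((26 - 1*2) + T)*156 + N = sqrt((26 - 1*2) - 33)*156 + 87 = sqrt((26 - 2) - 33)*156 + 87 = sqrt(24 - 33)*156 + 87 = sqrt(-9)*156 + 87 = (3*I)*156 + 87 = 468*I + 87 = 87 + 468*I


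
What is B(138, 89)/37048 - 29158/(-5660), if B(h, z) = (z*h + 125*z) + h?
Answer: 303377571/52422920 ≈ 5.7871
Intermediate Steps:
B(h, z) = h + 125*z + h*z (B(h, z) = (h*z + 125*z) + h = (125*z + h*z) + h = h + 125*z + h*z)
B(138, 89)/37048 - 29158/(-5660) = (138 + 125*89 + 138*89)/37048 - 29158/(-5660) = (138 + 11125 + 12282)*(1/37048) - 29158*(-1/5660) = 23545*(1/37048) + 14579/2830 = 23545/37048 + 14579/2830 = 303377571/52422920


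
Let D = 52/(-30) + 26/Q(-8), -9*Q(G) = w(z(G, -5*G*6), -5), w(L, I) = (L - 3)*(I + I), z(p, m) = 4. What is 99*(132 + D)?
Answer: 15213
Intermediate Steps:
w(L, I) = 2*I*(-3 + L) (w(L, I) = (-3 + L)*(2*I) = 2*I*(-3 + L))
Q(G) = 10/9 (Q(G) = -2*(-5)*(-3 + 4)/9 = -2*(-5)/9 = -1/9*(-10) = 10/9)
D = 65/3 (D = 52/(-30) + 26/(10/9) = 52*(-1/30) + 26*(9/10) = -26/15 + 117/5 = 65/3 ≈ 21.667)
99*(132 + D) = 99*(132 + 65/3) = 99*(461/3) = 15213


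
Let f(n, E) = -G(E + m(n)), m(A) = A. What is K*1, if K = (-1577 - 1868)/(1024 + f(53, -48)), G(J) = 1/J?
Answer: -17225/5119 ≈ -3.3649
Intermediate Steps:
f(n, E) = -1/(E + n)
K = -17225/5119 (K = (-1577 - 1868)/(1024 - 1/(-48 + 53)) = -3445/(1024 - 1/5) = -3445/(1024 - 1*⅕) = -3445/(1024 - ⅕) = -3445/5119/5 = -3445*5/5119 = -17225/5119 ≈ -3.3649)
K*1 = -17225/5119*1 = -17225/5119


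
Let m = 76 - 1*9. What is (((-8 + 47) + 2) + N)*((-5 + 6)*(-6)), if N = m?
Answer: -648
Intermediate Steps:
m = 67 (m = 76 - 9 = 67)
N = 67
(((-8 + 47) + 2) + N)*((-5 + 6)*(-6)) = (((-8 + 47) + 2) + 67)*((-5 + 6)*(-6)) = ((39 + 2) + 67)*(1*(-6)) = (41 + 67)*(-6) = 108*(-6) = -648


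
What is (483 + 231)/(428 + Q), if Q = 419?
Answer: 102/121 ≈ 0.84298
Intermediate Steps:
(483 + 231)/(428 + Q) = (483 + 231)/(428 + 419) = 714/847 = 714*(1/847) = 102/121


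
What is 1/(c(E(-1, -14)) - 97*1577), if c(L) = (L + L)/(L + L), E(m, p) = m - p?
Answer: -1/152968 ≈ -6.5373e-6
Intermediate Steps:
c(L) = 1 (c(L) = (2*L)/((2*L)) = (2*L)*(1/(2*L)) = 1)
1/(c(E(-1, -14)) - 97*1577) = 1/(1 - 97*1577) = 1/(1 - 152969) = 1/(-152968) = -1/152968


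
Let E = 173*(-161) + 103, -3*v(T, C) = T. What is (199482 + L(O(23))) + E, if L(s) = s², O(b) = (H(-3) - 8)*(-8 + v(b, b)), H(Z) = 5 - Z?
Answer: 171732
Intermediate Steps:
v(T, C) = -T/3
O(b) = 0 (O(b) = ((5 - 1*(-3)) - 8)*(-8 - b/3) = ((5 + 3) - 8)*(-8 - b/3) = (8 - 8)*(-8 - b/3) = 0*(-8 - b/3) = 0)
E = -27750 (E = -27853 + 103 = -27750)
(199482 + L(O(23))) + E = (199482 + 0²) - 27750 = (199482 + 0) - 27750 = 199482 - 27750 = 171732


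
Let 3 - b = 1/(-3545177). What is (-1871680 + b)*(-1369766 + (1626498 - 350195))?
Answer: 620166843774600364/3545177 ≈ 1.7493e+11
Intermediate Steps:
b = 10635532/3545177 (b = 3 - 1/(-3545177) = 3 - 1*(-1/3545177) = 3 + 1/3545177 = 10635532/3545177 ≈ 3.0000)
(-1871680 + b)*(-1369766 + (1626498 - 350195)) = (-1871680 + 10635532/3545177)*(-1369766 + (1626498 - 350195)) = -6635426251828*(-1369766 + 1276303)/3545177 = -6635426251828/3545177*(-93463) = 620166843774600364/3545177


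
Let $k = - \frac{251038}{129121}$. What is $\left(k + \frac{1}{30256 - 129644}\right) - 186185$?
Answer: $- \frac{2389351568042245}{12833077948} \approx -1.8619 \cdot 10^{5}$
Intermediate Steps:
$k = - \frac{251038}{129121}$ ($k = \left(-251038\right) \frac{1}{129121} = - \frac{251038}{129121} \approx -1.9442$)
$\left(k + \frac{1}{30256 - 129644}\right) - 186185 = \left(- \frac{251038}{129121} + \frac{1}{30256 - 129644}\right) - 186185 = \left(- \frac{251038}{129121} + \frac{1}{-99388}\right) - 186185 = \left(- \frac{251038}{129121} - \frac{1}{99388}\right) - 186185 = - \frac{24950293865}{12833077948} - 186185 = - \frac{2389351568042245}{12833077948}$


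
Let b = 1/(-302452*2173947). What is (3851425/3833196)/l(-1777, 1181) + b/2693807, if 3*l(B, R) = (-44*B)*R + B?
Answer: 94745990075633675748919/2902423682828260294659191382998 ≈ 3.2644e-8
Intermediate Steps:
l(B, R) = B/3 - 44*B*R/3 (l(B, R) = ((-44*B)*R + B)/3 = (-44*B*R + B)/3 = (B - 44*B*R)/3 = B/3 - 44*B*R/3)
b = -1/657514618044 (b = -1/302452*1/2173947 = -1/657514618044 ≈ -1.5209e-12)
(3851425/3833196)/l(-1777, 1181) + b/2693807 = (3851425/3833196)/(((1/3)*(-1777)*(1 - 44*1181))) - 1/657514618044/2693807 = (3851425*(1/3833196))/(((1/3)*(-1777)*(1 - 51964))) - 1/657514618044*1/2693807 = 3851425/(3833196*(((1/3)*(-1777)*(-51963)))) - 1/1771217480689253508 = (3851425/3833196)/30779417 - 1/1771217480689253508 = (3851425/3833196)*(1/30779417) - 1/1771217480689253508 = 3851425/117983538126732 - 1/1771217480689253508 = 94745990075633675748919/2902423682828260294659191382998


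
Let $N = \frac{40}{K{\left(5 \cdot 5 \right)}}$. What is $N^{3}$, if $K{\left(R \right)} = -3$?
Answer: $- \frac{64000}{27} \approx -2370.4$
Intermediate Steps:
$N = - \frac{40}{3}$ ($N = \frac{40}{-3} = 40 \left(- \frac{1}{3}\right) = - \frac{40}{3} \approx -13.333$)
$N^{3} = \left(- \frac{40}{3}\right)^{3} = - \frac{64000}{27}$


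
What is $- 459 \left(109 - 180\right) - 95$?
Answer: $32494$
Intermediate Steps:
$- 459 \left(109 - 180\right) - 95 = \left(-459\right) \left(-71\right) - 95 = 32589 - 95 = 32494$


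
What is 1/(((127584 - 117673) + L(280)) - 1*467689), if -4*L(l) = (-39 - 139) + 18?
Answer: -1/457738 ≈ -2.1847e-6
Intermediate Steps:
L(l) = 40 (L(l) = -((-39 - 139) + 18)/4 = -(-178 + 18)/4 = -1/4*(-160) = 40)
1/(((127584 - 117673) + L(280)) - 1*467689) = 1/(((127584 - 117673) + 40) - 1*467689) = 1/((9911 + 40) - 467689) = 1/(9951 - 467689) = 1/(-457738) = -1/457738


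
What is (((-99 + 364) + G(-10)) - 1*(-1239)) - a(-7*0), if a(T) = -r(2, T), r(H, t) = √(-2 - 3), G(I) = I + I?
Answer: 1484 + I*√5 ≈ 1484.0 + 2.2361*I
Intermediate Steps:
G(I) = 2*I
r(H, t) = I*√5 (r(H, t) = √(-5) = I*√5)
a(T) = -I*√5
(((-99 + 364) + G(-10)) - 1*(-1239)) - a(-7*0) = (((-99 + 364) + 2*(-10)) - 1*(-1239)) - (-1)*I*√5 = ((265 - 20) + 1239) + I*√5 = (245 + 1239) + I*√5 = 1484 + I*√5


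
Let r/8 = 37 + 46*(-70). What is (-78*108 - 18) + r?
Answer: -33906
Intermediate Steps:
r = -25464 (r = 8*(37 + 46*(-70)) = 8*(37 - 3220) = 8*(-3183) = -25464)
(-78*108 - 18) + r = (-78*108 - 18) - 25464 = (-8424 - 18) - 25464 = -8442 - 25464 = -33906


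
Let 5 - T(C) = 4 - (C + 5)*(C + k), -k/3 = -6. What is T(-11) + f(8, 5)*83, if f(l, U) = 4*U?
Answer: 1619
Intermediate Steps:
k = 18 (k = -3*(-6) = 18)
T(C) = 1 + (5 + C)*(18 + C) (T(C) = 5 - (4 - (C + 5)*(C + 18)) = 5 - (4 - (5 + C)*(18 + C)) = 5 + (-4 + (5 + C)*(18 + C)) = 1 + (5 + C)*(18 + C))
T(-11) + f(8, 5)*83 = (91 + (-11)**2 + 23*(-11)) + (4*5)*83 = (91 + 121 - 253) + 20*83 = -41 + 1660 = 1619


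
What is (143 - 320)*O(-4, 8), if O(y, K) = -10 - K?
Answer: 3186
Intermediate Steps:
(143 - 320)*O(-4, 8) = (143 - 320)*(-10 - 1*8) = -177*(-10 - 8) = -177*(-18) = 3186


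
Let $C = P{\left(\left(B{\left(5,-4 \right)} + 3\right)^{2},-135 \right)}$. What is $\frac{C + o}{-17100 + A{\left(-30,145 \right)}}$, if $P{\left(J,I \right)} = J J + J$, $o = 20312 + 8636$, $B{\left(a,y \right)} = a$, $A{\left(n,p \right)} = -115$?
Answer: $- \frac{33108}{17215} \approx -1.9232$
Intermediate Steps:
$o = 28948$
$P{\left(J,I \right)} = J + J^{2}$ ($P{\left(J,I \right)} = J^{2} + J = J + J^{2}$)
$C = 4160$ ($C = \left(5 + 3\right)^{2} \left(1 + \left(5 + 3\right)^{2}\right) = 8^{2} \left(1 + 8^{2}\right) = 64 \left(1 + 64\right) = 64 \cdot 65 = 4160$)
$\frac{C + o}{-17100 + A{\left(-30,145 \right)}} = \frac{4160 + 28948}{-17100 - 115} = \frac{33108}{-17215} = 33108 \left(- \frac{1}{17215}\right) = - \frac{33108}{17215}$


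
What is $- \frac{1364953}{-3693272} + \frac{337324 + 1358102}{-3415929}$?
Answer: $- \frac{48457176895}{382301664536} \approx -0.12675$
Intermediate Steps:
$- \frac{1364953}{-3693272} + \frac{337324 + 1358102}{-3415929} = \left(-1364953\right) \left(- \frac{1}{3693272}\right) + 1695426 \left(- \frac{1}{3415929}\right) = \frac{1364953}{3693272} - \frac{565142}{1138643} = - \frac{48457176895}{382301664536}$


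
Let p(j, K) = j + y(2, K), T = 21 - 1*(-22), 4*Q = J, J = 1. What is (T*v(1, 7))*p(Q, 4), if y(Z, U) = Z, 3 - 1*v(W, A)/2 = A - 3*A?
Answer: 6579/2 ≈ 3289.5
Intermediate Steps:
v(W, A) = 6 + 4*A (v(W, A) = 6 - 2*(A - 3*A) = 6 - (-4)*A = 6 + 4*A)
Q = ¼ (Q = (¼)*1 = ¼ ≈ 0.25000)
T = 43 (T = 21 + 22 = 43)
p(j, K) = 2 + j (p(j, K) = j + 2 = 2 + j)
(T*v(1, 7))*p(Q, 4) = (43*(6 + 4*7))*(2 + ¼) = (43*(6 + 28))*(9/4) = (43*34)*(9/4) = 1462*(9/4) = 6579/2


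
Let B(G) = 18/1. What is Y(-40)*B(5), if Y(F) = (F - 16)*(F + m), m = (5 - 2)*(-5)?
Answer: 55440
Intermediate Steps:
B(G) = 18 (B(G) = 18*1 = 18)
m = -15 (m = 3*(-5) = -15)
Y(F) = (-16 + F)*(-15 + F) (Y(F) = (F - 16)*(F - 15) = (-16 + F)*(-15 + F))
Y(-40)*B(5) = (240 + (-40)² - 31*(-40))*18 = (240 + 1600 + 1240)*18 = 3080*18 = 55440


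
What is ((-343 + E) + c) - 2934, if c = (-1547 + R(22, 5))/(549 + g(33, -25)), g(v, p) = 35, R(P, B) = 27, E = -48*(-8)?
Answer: -211379/73 ≈ -2895.6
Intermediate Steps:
E = 384
c = -190/73 (c = (-1547 + 27)/(549 + 35) = -1520/584 = -1520*1/584 = -190/73 ≈ -2.6027)
((-343 + E) + c) - 2934 = ((-343 + 384) - 190/73) - 2934 = (41 - 190/73) - 2934 = 2803/73 - 2934 = -211379/73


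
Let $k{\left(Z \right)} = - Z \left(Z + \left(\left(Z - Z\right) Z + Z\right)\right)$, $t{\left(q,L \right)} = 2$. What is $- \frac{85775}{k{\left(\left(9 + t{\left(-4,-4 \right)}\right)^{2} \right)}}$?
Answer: $\frac{85775}{29282} \approx 2.9293$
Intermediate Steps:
$k{\left(Z \right)} = - 2 Z^{2}$ ($k{\left(Z \right)} = - Z \left(Z + \left(0 Z + Z\right)\right) = - Z \left(Z + \left(0 + Z\right)\right) = - Z \left(Z + Z\right) = - Z 2 Z = - 2 Z^{2}$)
$- \frac{85775}{k{\left(\left(9 + t{\left(-4,-4 \right)}\right)^{2} \right)}} = - \frac{85775}{\left(-2\right) \left(\left(9 + 2\right)^{2}\right)^{2}} = - \frac{85775}{\left(-2\right) \left(11^{2}\right)^{2}} = - \frac{85775}{\left(-2\right) 121^{2}} = - \frac{85775}{\left(-2\right) 14641} = - \frac{85775}{-29282} = \left(-85775\right) \left(- \frac{1}{29282}\right) = \frac{85775}{29282}$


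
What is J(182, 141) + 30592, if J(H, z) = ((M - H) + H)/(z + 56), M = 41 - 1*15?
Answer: 6026650/197 ≈ 30592.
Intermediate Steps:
M = 26 (M = 41 - 15 = 26)
J(H, z) = 26/(56 + z) (J(H, z) = ((26 - H) + H)/(z + 56) = 26/(56 + z))
J(182, 141) + 30592 = 26/(56 + 141) + 30592 = 26/197 + 30592 = 6026650/197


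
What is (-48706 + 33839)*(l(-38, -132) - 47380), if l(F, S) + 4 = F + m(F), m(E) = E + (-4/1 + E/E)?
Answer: 705632421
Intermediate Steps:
m(E) = -3 + E (m(E) = E + (-4*1 + 1) = E + (-4 + 1) = E - 3 = -3 + E)
l(F, S) = -7 + 2*F (l(F, S) = -4 + (F + (-3 + F)) = -4 + (-3 + 2*F) = -7 + 2*F)
(-48706 + 33839)*(l(-38, -132) - 47380) = (-48706 + 33839)*((-7 + 2*(-38)) - 47380) = -14867*((-7 - 76) - 47380) = -14867*(-83 - 47380) = -14867*(-47463) = 705632421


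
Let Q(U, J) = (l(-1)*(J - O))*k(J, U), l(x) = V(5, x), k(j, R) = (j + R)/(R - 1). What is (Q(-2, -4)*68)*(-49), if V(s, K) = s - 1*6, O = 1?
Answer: -33320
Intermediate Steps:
k(j, R) = (R + j)/(-1 + R)
V(s, K) = -6 + s (V(s, K) = s - 6 = -6 + s)
l(x) = -1 (l(x) = -6 + 5 = -1)
Q(U, J) = (1 - J)*(J + U)/(-1 + U) (Q(U, J) = (-(J - 1*1))*((U + J)/(-1 + U)) = (-(J - 1))*((J + U)/(-1 + U)) = (-(-1 + J))*((J + U)/(-1 + U)) = (1 - J)*((J + U)/(-1 + U)) = (1 - J)*(J + U)/(-1 + U))
(Q(-2, -4)*68)*(-49) = (-(-1 - 4)*(-4 - 2)/(-1 - 2)*68)*(-49) = (-1*(-5)*(-6)/(-3)*68)*(-49) = (-1*(-⅓)*(-5)*(-6)*68)*(-49) = (10*68)*(-49) = 680*(-49) = -33320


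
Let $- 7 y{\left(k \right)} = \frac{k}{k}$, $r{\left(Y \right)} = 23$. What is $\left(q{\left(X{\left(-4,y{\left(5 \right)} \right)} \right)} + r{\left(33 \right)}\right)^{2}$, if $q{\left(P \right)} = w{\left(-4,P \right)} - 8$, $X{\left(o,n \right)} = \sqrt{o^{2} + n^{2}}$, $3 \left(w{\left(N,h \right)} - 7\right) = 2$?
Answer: $\frac{4624}{9} \approx 513.78$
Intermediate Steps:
$w{\left(N,h \right)} = \frac{23}{3}$ ($w{\left(N,h \right)} = 7 + \frac{1}{3} \cdot 2 = 7 + \frac{2}{3} = \frac{23}{3}$)
$y{\left(k \right)} = - \frac{1}{7}$ ($y{\left(k \right)} = - \frac{k \frac{1}{k}}{7} = \left(- \frac{1}{7}\right) 1 = - \frac{1}{7}$)
$X{\left(o,n \right)} = \sqrt{n^{2} + o^{2}}$
$q{\left(P \right)} = - \frac{1}{3}$ ($q{\left(P \right)} = \frac{23}{3} - 8 = - \frac{1}{3}$)
$\left(q{\left(X{\left(-4,y{\left(5 \right)} \right)} \right)} + r{\left(33 \right)}\right)^{2} = \left(- \frac{1}{3} + 23\right)^{2} = \left(\frac{68}{3}\right)^{2} = \frac{4624}{9}$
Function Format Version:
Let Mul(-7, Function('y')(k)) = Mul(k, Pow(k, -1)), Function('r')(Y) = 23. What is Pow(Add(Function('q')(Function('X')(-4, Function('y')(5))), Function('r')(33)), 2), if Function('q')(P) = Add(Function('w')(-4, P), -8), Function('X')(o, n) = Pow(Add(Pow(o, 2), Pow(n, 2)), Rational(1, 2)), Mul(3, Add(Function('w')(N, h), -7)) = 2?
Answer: Rational(4624, 9) ≈ 513.78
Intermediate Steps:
Function('w')(N, h) = Rational(23, 3) (Function('w')(N, h) = Add(7, Mul(Rational(1, 3), 2)) = Add(7, Rational(2, 3)) = Rational(23, 3))
Function('y')(k) = Rational(-1, 7) (Function('y')(k) = Mul(Rational(-1, 7), Mul(k, Pow(k, -1))) = Mul(Rational(-1, 7), 1) = Rational(-1, 7))
Function('X')(o, n) = Pow(Add(Pow(n, 2), Pow(o, 2)), Rational(1, 2))
Function('q')(P) = Rational(-1, 3) (Function('q')(P) = Add(Rational(23, 3), -8) = Rational(-1, 3))
Pow(Add(Function('q')(Function('X')(-4, Function('y')(5))), Function('r')(33)), 2) = Pow(Add(Rational(-1, 3), 23), 2) = Pow(Rational(68, 3), 2) = Rational(4624, 9)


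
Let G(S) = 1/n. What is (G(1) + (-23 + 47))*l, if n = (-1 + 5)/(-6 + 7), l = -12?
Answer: -291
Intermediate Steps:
n = 4 (n = 4/1 = 4*1 = 4)
G(S) = ¼ (G(S) = 1/4 = ¼)
(G(1) + (-23 + 47))*l = (¼ + (-23 + 47))*(-12) = (¼ + 24)*(-12) = (97/4)*(-12) = -291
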